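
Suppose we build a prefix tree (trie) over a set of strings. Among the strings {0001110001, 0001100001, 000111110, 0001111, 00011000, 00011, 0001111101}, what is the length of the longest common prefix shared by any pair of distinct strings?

9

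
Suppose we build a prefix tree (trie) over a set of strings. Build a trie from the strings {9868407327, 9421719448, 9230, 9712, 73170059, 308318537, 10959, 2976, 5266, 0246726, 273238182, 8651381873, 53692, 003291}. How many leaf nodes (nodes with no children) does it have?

14

A leaf is a node with no children — equivalently, the end of a word that is not a proper prefix of any other stored word.
Those words: "003291", "0246726", "10959", "273238182", "2976", "308318537", "5266", "53692", "73170059", "8651381873", "9230", "9421719448", "9712", "9868407327"
Leaf count: 14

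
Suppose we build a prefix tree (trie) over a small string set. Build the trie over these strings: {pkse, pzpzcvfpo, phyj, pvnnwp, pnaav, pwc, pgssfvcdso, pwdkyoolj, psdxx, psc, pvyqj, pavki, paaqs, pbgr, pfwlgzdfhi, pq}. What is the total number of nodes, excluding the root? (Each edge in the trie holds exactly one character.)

70

For each word, the new-node count is its length minus the longest prefix already in the trie:
  "pkse" → 4 new (p, k, s, e)
  "pzpzcvfpo" → prefix "p" already present; 8 new (z, p, z, c, v, f, p, o)
  "phyj" → prefix "p" already present; 3 new (h, y, j)
  "pvnnwp" → prefix "p" already present; 5 new (v, n, n, w, p)
  "pnaav" → prefix "p" already present; 4 new (n, a, a, v)
  "pwc" → prefix "p" already present; 2 new (w, c)
  "pgssfvcdso" → prefix "p" already present; 9 new (g, s, s, f, v, c, d, s, o)
  "pwdkyoolj" → prefix "pw" already present; 7 new (d, k, y, o, o, l, j)
  "psdxx" → prefix "p" already present; 4 new (s, d, x, x)
  "psc" → prefix "ps" already present; 1 new (c)
  "pvyqj" → prefix "pv" already present; 3 new (y, q, j)
  "pavki" → prefix "p" already present; 4 new (a, v, k, i)
  "paaqs" → prefix "pa" already present; 3 new (a, q, s)
  "pbgr" → prefix "p" already present; 3 new (b, g, r)
  "pfwlgzdfhi" → prefix "p" already present; 9 new (f, w, l, g, z, d, f, h, i)
  "pq" → prefix "p" already present; 1 new (q)
Total nodes = 4 + 8 + 3 + 5 + 4 + 2 + 9 + 7 + 4 + 1 + 3 + 4 + 3 + 3 + 9 + 1 = 70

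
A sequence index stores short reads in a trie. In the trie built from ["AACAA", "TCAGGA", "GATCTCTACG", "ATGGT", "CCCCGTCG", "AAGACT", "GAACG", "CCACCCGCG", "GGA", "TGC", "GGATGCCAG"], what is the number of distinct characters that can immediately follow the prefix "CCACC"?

Walk "CCACC" from the root, arriving at one node.
Distinct next characters after "CCACC": C.
That node has 1 child edge.

1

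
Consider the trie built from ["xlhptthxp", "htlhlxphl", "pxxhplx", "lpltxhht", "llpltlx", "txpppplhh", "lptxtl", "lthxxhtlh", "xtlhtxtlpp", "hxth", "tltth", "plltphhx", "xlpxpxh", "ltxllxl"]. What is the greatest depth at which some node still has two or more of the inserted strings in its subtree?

2

The deepest shared node is where two words last agree before diverging.
e.g. "lpltxhht" and "lptxtl" share the prefix "lp" of length 2; no pair shares a longer one.
Longest shared-prefix length: 2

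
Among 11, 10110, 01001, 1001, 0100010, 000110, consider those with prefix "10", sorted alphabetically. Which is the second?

10110

Filter for "10…" and sort: "1001", "10110"
Position 2: 10110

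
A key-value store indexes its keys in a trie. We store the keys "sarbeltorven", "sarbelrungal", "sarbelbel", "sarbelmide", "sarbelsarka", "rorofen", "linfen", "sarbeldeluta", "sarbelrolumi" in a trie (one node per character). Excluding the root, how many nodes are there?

For each word, the new-node count is its length minus the longest prefix already in the trie:
  "sarbeltorven" → 12 new (s, a, r, b, e, l, t, o, r, v, e, n)
  "sarbelrungal" → prefix "sarbel" already present; 6 new (r, u, n, g, a, l)
  "sarbelbel" → prefix "sarbel" already present; 3 new (b, e, l)
  "sarbelmide" → prefix "sarbel" already present; 4 new (m, i, d, e)
  "sarbelsarka" → prefix "sarbel" already present; 5 new (s, a, r, k, a)
  "rorofen" → 7 new (r, o, r, o, f, e, n)
  "linfen" → 6 new (l, i, n, f, e, n)
  "sarbeldeluta" → prefix "sarbel" already present; 6 new (d, e, l, u, t, a)
  "sarbelrolumi" → prefix "sarbelr" already present; 5 new (o, l, u, m, i)
Total nodes = 12 + 6 + 3 + 4 + 5 + 7 + 6 + 6 + 5 = 54

54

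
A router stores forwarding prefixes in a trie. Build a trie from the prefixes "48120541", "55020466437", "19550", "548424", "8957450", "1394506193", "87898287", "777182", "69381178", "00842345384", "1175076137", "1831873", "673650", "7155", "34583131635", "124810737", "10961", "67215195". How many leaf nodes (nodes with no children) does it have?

18

Leaves are exactly the stored words that no other stored word extends.
Those words: "00842345384", "10961", "1175076137", "124810737", "1394506193", "1831873", "19550", "34583131635", "48120541", "548424", "55020466437", "67215195", "673650", "69381178", "7155", "777182", "87898287", "8957450"
Leaf count: 18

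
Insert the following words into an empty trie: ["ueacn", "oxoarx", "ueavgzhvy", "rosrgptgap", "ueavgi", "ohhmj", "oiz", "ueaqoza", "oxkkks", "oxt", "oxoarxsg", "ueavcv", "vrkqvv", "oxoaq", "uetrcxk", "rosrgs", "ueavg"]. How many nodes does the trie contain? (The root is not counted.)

60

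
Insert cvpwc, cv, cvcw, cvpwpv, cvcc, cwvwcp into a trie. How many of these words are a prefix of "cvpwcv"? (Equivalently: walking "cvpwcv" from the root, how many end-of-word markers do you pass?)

Walk "cvpwcv" from the root; an end-of-word marker is hit whenever a stored word is a prefix of "cvpwcv".
Prefixes of the query that are stored words: "cv", "cvpwc"
Count: 2

2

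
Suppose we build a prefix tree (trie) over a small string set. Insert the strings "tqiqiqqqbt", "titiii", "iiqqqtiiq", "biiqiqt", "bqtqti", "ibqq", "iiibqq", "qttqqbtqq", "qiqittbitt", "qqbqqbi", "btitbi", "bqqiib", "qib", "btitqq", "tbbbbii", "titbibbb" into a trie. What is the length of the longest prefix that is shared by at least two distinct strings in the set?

4

Equivalently: take the maximum, over all pairs, of their longest common prefix length.
e.g. "btitbi" and "btitqq" share the prefix "btit" of length 4; no pair shares a longer one.
Longest shared-prefix length: 4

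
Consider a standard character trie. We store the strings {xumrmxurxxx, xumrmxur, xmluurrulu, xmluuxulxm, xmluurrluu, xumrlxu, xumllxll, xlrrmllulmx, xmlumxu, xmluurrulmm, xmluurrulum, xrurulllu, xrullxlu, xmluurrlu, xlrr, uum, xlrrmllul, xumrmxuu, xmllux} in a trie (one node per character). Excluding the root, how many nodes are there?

Count nodes per top-level branch (shared prefixes stored once):
  'u'-branch (uum): 3 nodes
  'x'-branch (xlrr, xlrrmllul, xlrrmllulmx, xmllux, xmlumxu, xmluurrlu, xmluurrluu, xmluurrulmm, xmluurrulu, xmluurrulum, xmluuxulxm, xrullxlu, xrurulllu, xumllxll, xumrlxu, xumrmxur, xumrmxurxxx, xumrmxuu): 69 nodes
Sum: 72

72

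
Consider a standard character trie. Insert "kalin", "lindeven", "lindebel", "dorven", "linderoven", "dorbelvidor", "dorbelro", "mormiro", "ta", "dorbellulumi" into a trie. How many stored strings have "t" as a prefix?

1

Traverse to the node for "t", then collect every word in that subtree.
Matches: "ta"
Count: 1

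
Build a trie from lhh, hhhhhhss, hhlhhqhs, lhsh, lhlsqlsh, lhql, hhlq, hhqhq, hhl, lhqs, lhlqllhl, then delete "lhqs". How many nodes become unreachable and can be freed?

Walk "lhqs" from the leaf back toward the root, removing each node that no remaining word uses.
The suffix "s" (1 node) is used only by "lhqs"; the node for "lhq" still has the child "l", so pruning stops there.
Nodes removed: 1

1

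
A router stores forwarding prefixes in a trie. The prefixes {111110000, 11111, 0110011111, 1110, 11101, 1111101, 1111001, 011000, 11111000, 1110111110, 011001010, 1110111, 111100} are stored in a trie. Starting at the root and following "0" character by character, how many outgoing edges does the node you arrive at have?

1

Walk "0" from the root, arriving at one node.
Distinct next characters after "0": 1.
That node has 1 child edge.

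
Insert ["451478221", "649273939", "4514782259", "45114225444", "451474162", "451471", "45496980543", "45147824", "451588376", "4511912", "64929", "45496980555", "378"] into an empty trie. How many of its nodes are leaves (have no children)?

Leaves are exactly the stored words that no other stored word extends.
Those words: "378", "45114225444", "4511912", "451471", "451474162", "451478221", "4514782259", "45147824", "451588376", "45496980543", "45496980555", "649273939", "64929"
Leaf count: 13

13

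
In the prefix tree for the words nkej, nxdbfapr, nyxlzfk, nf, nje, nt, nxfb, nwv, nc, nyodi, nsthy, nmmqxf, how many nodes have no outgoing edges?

12

Leaves are exactly the stored words that no other stored word extends.
Those words: "nc", "nf", "nje", "nkej", "nmmqxf", "nsthy", "nt", "nwv", "nxdbfapr", "nxfb", "nyodi", "nyxlzfk"
Leaf count: 12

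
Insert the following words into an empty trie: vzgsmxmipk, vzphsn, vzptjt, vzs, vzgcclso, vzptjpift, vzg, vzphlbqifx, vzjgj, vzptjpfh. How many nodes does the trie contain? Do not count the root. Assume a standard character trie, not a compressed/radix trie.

38

For each word, the new-node count is its length minus the longest prefix already in the trie:
  "vzgsmxmipk" → 10 new (v, z, g, s, m, x, m, i, p, k)
  "vzphsn" → prefix "vz" already present; 4 new (p, h, s, n)
  "vzptjt" → prefix "vzp" already present; 3 new (t, j, t)
  "vzs" → prefix "vz" already present; 1 new (s)
  "vzgcclso" → prefix "vzg" already present; 5 new (c, c, l, s, o)
  "vzptjpift" → prefix "vzptj" already present; 4 new (p, i, f, t)
  "vzg" → prefix "vzg" already present; 0 new (none)
  "vzphlbqifx" → prefix "vzph" already present; 6 new (l, b, q, i, f, x)
  "vzjgj" → prefix "vz" already present; 3 new (j, g, j)
  "vzptjpfh" → prefix "vzptjp" already present; 2 new (f, h)
Total nodes = 10 + 4 + 3 + 1 + 5 + 4 + 0 + 6 + 3 + 2 = 38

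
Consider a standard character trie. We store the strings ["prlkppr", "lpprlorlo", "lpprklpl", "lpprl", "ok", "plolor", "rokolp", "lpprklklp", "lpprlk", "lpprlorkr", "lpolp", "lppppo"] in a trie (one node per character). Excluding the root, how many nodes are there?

For each word, the new-node count is its length minus the longest prefix already in the trie:
  "prlkppr" → 7 new (p, r, l, k, p, p, r)
  "lpprlorlo" → 9 new (l, p, p, r, l, o, r, l, o)
  "lpprklpl" → prefix "lppr" already present; 4 new (k, l, p, l)
  "lpprl" → prefix "lpprl" already present; 0 new (none)
  "ok" → 2 new (o, k)
  "plolor" → prefix "p" already present; 5 new (l, o, l, o, r)
  "rokolp" → 6 new (r, o, k, o, l, p)
  "lpprklklp" → prefix "lpprkl" already present; 3 new (k, l, p)
  "lpprlk" → prefix "lpprl" already present; 1 new (k)
  "lpprlorkr" → prefix "lpprlor" already present; 2 new (k, r)
  "lpolp" → prefix "lp" already present; 3 new (o, l, p)
  "lppppo" → prefix "lpp" already present; 3 new (p, p, o)
Total nodes = 7 + 9 + 4 + 0 + 2 + 5 + 6 + 3 + 1 + 2 + 3 + 3 = 45

45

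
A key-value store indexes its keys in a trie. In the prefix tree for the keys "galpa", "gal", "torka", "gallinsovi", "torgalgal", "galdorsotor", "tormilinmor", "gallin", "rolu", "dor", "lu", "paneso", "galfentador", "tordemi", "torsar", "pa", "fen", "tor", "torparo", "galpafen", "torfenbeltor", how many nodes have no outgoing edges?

16

Leaves are exactly the stored words that no other stored word extends.
Those words: "dor", "fen", "galdorsotor", "galfentador", "gallinsovi", "galpafen", "lu", "paneso", "rolu", "tordemi", "torfenbeltor", "torgalgal", "torka", "tormilinmor", "torparo", "torsar"
Leaf count: 16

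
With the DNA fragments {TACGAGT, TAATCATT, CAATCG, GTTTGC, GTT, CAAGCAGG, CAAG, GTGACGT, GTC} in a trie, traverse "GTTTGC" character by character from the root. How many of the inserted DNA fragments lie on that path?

Traverse "GTTTGC" character by character; count nodes along the way that are marked as word ends.
Prefixes of the query that are stored words: "GTT", "GTTTGC"
Count: 2

2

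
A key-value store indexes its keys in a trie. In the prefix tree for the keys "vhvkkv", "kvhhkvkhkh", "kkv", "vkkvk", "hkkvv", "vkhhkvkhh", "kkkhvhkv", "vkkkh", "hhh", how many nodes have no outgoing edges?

Leaves are exactly the stored words that no other stored word extends.
Those words: "hhh", "hkkvv", "kkkhvhkv", "kkv", "kvhhkvkhkh", "vhvkkv", "vkhhkvkhh", "vkkkh", "vkkvk"
Leaf count: 9

9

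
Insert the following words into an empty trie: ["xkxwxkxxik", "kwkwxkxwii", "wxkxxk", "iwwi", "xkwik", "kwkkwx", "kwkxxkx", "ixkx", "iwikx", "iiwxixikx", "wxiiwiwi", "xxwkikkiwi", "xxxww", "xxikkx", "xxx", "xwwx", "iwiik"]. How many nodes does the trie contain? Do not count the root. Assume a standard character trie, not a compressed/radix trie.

Trace insertions, counting only characters that open a new branch:
  "xkxwxkxxik" → 10 new (x, k, x, w, x, k, x, x, i, k)
  "kwkwxkxwii" → 10 new (k, w, k, w, x, k, x, w, i, i)
  "wxkxxk" → 6 new (w, x, k, x, x, k)
  "iwwi" → 4 new (i, w, w, i)
  "xkwik" → prefix "xk" already present; 3 new (w, i, k)
  "kwkkwx" → prefix "kwk" already present; 3 new (k, w, x)
  "kwkxxkx" → prefix "kwk" already present; 4 new (x, x, k, x)
  "ixkx" → prefix "i" already present; 3 new (x, k, x)
  "iwikx" → prefix "iw" already present; 3 new (i, k, x)
  "iiwxixikx" → prefix "i" already present; 8 new (i, w, x, i, x, i, k, x)
  "wxiiwiwi" → prefix "wx" already present; 6 new (i, i, w, i, w, i)
  "xxwkikkiwi" → prefix "x" already present; 9 new (x, w, k, i, k, k, i, w, i)
  "xxxww" → prefix "xx" already present; 3 new (x, w, w)
  "xxikkx" → prefix "xx" already present; 4 new (i, k, k, x)
  "xxx" → prefix "xxx" already present; 0 new (none)
  "xwwx" → prefix "x" already present; 3 new (w, w, x)
  "iwiik" → prefix "iwi" already present; 2 new (i, k)
Total nodes = 10 + 10 + 6 + 4 + 3 + 3 + 4 + 3 + 3 + 8 + 6 + 9 + 3 + 4 + 0 + 3 + 2 = 81

81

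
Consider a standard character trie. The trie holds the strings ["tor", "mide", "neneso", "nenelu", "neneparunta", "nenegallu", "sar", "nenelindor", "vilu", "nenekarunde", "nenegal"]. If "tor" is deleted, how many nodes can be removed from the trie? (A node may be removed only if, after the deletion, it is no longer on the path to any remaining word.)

3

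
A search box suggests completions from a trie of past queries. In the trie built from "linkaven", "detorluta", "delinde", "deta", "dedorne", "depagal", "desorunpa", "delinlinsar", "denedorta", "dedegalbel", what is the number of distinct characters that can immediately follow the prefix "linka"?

1

The children of the "linka" node are the distinct next characters among strings starting with "linka".
Distinct next characters after "linka": v.
That node has 1 child edge.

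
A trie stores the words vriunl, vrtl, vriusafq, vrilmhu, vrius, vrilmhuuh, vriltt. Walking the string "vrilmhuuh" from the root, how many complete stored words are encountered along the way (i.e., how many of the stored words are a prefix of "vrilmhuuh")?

Check each prefix of "vrilmhuuh" against the stored set — each match is an end-marker on the path.
Prefixes of the query that are stored words: "vrilmhu", "vrilmhuuh"
Count: 2

2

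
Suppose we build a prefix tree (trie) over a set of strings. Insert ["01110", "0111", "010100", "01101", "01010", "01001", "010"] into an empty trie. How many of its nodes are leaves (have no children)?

4

Leaves are exactly the stored words that no other stored word extends.
Those words: "01001", "010100", "01101", "01110"
Leaf count: 4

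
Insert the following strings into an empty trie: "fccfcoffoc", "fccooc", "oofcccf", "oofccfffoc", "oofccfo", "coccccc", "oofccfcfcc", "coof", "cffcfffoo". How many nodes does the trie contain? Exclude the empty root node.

Trace insertions, counting only characters that open a new branch:
  "fccfcoffoc" → 10 new (f, c, c, f, c, o, f, f, o, c)
  "fccooc" → prefix "fcc" already present; 3 new (o, o, c)
  "oofcccf" → 7 new (o, o, f, c, c, c, f)
  "oofccfffoc" → prefix "oofcc" already present; 5 new (f, f, f, o, c)
  "oofccfo" → prefix "oofccf" already present; 1 new (o)
  "coccccc" → 7 new (c, o, c, c, c, c, c)
  "oofccfcfcc" → prefix "oofccf" already present; 4 new (c, f, c, c)
  "coof" → prefix "co" already present; 2 new (o, f)
  "cffcfffoo" → prefix "c" already present; 8 new (f, f, c, f, f, f, o, o)
Total nodes = 10 + 3 + 7 + 5 + 1 + 7 + 4 + 2 + 8 = 47

47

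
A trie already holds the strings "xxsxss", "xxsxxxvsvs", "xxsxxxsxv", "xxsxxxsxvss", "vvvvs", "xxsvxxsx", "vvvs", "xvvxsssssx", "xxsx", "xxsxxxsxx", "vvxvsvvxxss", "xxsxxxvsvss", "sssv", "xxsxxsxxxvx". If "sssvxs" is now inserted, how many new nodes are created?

2

"sssv" is already a path in the trie; the remaining "xs" must be added.
So 6 − 4 = 2 new nodes.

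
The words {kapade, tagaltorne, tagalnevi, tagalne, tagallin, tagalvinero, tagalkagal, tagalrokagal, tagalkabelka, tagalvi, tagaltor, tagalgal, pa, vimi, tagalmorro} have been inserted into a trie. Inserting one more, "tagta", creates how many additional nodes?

2

Walking "tagta" from the root, the first 3 characters ("tag") follow existing edges; "t" is the first miss.
Each of the 2 remaining characters creates one node.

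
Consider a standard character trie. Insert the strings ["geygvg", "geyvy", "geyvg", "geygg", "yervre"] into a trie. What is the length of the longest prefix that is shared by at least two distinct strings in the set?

The deepest shared node is where two words last agree before diverging.
"geygg" and "geygvg" agree on "geyg" (4 characters) before diverging; nothing deeper is shared.
Longest shared-prefix length: 4

4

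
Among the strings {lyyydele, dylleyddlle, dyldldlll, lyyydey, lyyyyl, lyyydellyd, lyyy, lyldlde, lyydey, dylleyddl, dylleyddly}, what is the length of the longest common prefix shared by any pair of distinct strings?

Equivalently: take the maximum, over all pairs, of their longest common prefix length.
e.g. "dylleyddl" and "dylleyddlle" share the prefix "dylleyddl" of length 9; no pair shares a longer one.
Longest shared-prefix length: 9

9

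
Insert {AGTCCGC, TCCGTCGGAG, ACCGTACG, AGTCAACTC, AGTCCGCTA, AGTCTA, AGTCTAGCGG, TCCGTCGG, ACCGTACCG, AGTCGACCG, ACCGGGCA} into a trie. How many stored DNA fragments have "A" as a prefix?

Walk to "A"; the words in its subtree are exactly those with that prefix.
Matches: "ACCGGGCA", "ACCGTACCG", "ACCGTACG", "AGTCAACTC", "AGTCCGC", "AGTCCGCTA", "AGTCGACCG", "AGTCTA", "AGTCTAGCGG"
Count: 9

9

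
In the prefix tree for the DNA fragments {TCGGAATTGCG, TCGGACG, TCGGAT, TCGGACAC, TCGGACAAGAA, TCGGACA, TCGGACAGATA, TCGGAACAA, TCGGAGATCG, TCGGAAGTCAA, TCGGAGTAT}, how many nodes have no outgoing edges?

A leaf is a node with no children — equivalently, the end of a word that is not a proper prefix of any other stored word.
Those words: "TCGGAACAA", "TCGGAAGTCAA", "TCGGAATTGCG", "TCGGACAAGAA", "TCGGACAC", "TCGGACAGATA", "TCGGACG", "TCGGAGATCG", "TCGGAGTAT", "TCGGAT"
Leaf count: 10

10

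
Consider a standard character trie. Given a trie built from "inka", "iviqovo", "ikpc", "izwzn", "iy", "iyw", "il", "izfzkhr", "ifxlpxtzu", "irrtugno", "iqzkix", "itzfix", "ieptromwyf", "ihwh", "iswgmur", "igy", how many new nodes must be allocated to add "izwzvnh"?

The longest prefix of "izwzvnh" already in the trie is "izwz" (length 4).
So 7 − 4 = 3 new nodes.

3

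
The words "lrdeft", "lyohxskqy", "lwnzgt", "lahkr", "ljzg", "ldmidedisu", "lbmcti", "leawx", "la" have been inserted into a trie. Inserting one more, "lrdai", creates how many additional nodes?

Walking "lrdai" from the root, the first 3 characters ("lrd") follow existing edges; "a" is the first miss.
So 5 − 3 = 2 new nodes.

2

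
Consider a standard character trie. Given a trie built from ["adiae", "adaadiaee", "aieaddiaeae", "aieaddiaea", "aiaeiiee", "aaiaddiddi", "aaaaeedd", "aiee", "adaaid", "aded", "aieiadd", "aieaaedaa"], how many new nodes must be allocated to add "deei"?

No existing word starts with "d", so every character of "deei" needs a new node.
4 − 0 = 4 new nodes.

4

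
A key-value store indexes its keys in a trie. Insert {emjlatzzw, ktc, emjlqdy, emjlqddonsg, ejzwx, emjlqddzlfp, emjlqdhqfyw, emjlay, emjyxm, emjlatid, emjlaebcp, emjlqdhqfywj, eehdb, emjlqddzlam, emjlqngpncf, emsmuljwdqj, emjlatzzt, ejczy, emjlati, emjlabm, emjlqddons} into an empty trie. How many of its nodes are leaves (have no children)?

18

Leaves are exactly the stored words that no other stored word extends.
Those words: "eehdb", "ejczy", "ejzwx", "emjlabm", "emjlaebcp", "emjlatid", "emjlatzzt", "emjlatzzw", "emjlay", "emjlqddonsg", "emjlqddzlam", "emjlqddzlfp", "emjlqdhqfywj", "emjlqdy", "emjlqngpncf", "emjyxm", "emsmuljwdqj", "ktc"
Leaf count: 18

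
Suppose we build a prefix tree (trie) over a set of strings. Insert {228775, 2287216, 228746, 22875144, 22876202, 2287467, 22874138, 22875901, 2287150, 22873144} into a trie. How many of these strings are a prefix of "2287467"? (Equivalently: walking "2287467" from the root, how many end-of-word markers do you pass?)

Traverse "2287467" character by character; count nodes along the way that are marked as word ends.
Prefixes of the query that are stored words: "228746", "2287467"
Count: 2

2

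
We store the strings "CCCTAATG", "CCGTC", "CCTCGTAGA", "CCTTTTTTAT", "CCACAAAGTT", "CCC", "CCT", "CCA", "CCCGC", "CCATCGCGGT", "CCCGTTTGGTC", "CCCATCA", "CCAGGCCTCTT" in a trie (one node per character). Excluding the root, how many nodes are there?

Insert word by word; a character creates a node only if that edge doesn't already exist:
  "CCCTAATG" → 8 new (C, C, C, T, A, A, T, G)
  "CCGTC" → prefix "CC" already present; 3 new (G, T, C)
  "CCTCGTAGA" → prefix "CC" already present; 7 new (T, C, G, T, A, G, A)
  "CCTTTTTTAT" → prefix "CCT" already present; 7 new (T, T, T, T, T, A, T)
  "CCACAAAGTT" → prefix "CC" already present; 8 new (A, C, A, A, A, G, T, T)
  "CCC" → prefix "CCC" already present; 0 new (none)
  "CCT" → prefix "CCT" already present; 0 new (none)
  "CCA" → prefix "CCA" already present; 0 new (none)
  "CCCGC" → prefix "CCC" already present; 2 new (G, C)
  "CCATCGCGGT" → prefix "CCA" already present; 7 new (T, C, G, C, G, G, T)
  "CCCGTTTGGTC" → prefix "CCCG" already present; 7 new (T, T, T, G, G, T, C)
  "CCCATCA" → prefix "CCC" already present; 4 new (A, T, C, A)
  "CCAGGCCTCTT" → prefix "CCA" already present; 8 new (G, G, C, C, T, C, T, T)
Total nodes = 8 + 3 + 7 + 7 + 8 + 0 + 0 + 0 + 2 + 7 + 7 + 4 + 8 = 61

61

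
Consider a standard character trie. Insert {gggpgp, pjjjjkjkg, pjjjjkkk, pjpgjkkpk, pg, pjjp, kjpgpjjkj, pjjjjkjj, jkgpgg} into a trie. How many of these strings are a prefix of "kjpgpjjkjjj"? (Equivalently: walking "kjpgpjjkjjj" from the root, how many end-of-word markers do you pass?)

Walk "kjpgpjjkjjj" from the root; an end-of-word marker is hit whenever a stored word is a prefix of "kjpgpjjkjjj".
Prefixes of the query that are stored words: "kjpgpjjkj"
Count: 1

1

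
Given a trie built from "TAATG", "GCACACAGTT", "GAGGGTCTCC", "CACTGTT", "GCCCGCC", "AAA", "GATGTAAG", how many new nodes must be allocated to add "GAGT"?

1

"GAG" is already a path in the trie; the remaining "T" must be added.
New nodes needed: |"GAGT"| − 3 = 4 − 3 = 1.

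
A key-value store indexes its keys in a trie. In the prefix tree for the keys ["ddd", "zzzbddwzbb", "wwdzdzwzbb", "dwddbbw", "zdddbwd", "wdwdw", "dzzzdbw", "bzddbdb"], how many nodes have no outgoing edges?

8

Leaves are exactly the stored words that no other stored word extends.
Those words: "bzddbdb", "ddd", "dwddbbw", "dzzzdbw", "wdwdw", "wwdzdzwzbb", "zdddbwd", "zzzbddwzbb"
Leaf count: 8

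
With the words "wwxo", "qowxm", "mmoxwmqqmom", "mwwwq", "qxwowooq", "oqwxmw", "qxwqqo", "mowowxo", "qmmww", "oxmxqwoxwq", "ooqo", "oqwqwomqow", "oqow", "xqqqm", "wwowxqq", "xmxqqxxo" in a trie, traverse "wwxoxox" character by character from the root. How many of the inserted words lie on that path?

1

Walk "wwxoxox" from the root; an end-of-word marker is hit whenever a stored word is a prefix of "wwxoxox".
Prefixes of the query that are stored words: "wwxo"
Count: 1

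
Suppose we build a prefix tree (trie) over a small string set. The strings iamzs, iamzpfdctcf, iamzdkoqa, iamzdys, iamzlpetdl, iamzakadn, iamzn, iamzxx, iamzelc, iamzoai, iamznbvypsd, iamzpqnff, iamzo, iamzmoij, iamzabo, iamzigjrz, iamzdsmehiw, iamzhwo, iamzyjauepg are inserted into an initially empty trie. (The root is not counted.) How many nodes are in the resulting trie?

Trace insertions, counting only characters that open a new branch:
  "iamzs" → 5 new (i, a, m, z, s)
  "iamzpfdctcf" → prefix "iamz" already present; 7 new (p, f, d, c, t, c, f)
  "iamzdkoqa" → prefix "iamz" already present; 5 new (d, k, o, q, a)
  "iamzdys" → prefix "iamzd" already present; 2 new (y, s)
  "iamzlpetdl" → prefix "iamz" already present; 6 new (l, p, e, t, d, l)
  "iamzakadn" → prefix "iamz" already present; 5 new (a, k, a, d, n)
  "iamzn" → prefix "iamz" already present; 1 new (n)
  "iamzxx" → prefix "iamz" already present; 2 new (x, x)
  "iamzelc" → prefix "iamz" already present; 3 new (e, l, c)
  "iamzoai" → prefix "iamz" already present; 3 new (o, a, i)
  "iamznbvypsd" → prefix "iamzn" already present; 6 new (b, v, y, p, s, d)
  "iamzpqnff" → prefix "iamzp" already present; 4 new (q, n, f, f)
  "iamzo" → prefix "iamzo" already present; 0 new (none)
  "iamzmoij" → prefix "iamz" already present; 4 new (m, o, i, j)
  "iamzabo" → prefix "iamza" already present; 2 new (b, o)
  "iamzigjrz" → prefix "iamz" already present; 5 new (i, g, j, r, z)
  "iamzdsmehiw" → prefix "iamzd" already present; 6 new (s, m, e, h, i, w)
  "iamzhwo" → prefix "iamz" already present; 3 new (h, w, o)
  "iamzyjauepg" → prefix "iamz" already present; 7 new (y, j, a, u, e, p, g)
Total nodes = 5 + 7 + 5 + 2 + 6 + 5 + 1 + 2 + 3 + 3 + 6 + 4 + 0 + 4 + 2 + 5 + 6 + 3 + 7 = 76

76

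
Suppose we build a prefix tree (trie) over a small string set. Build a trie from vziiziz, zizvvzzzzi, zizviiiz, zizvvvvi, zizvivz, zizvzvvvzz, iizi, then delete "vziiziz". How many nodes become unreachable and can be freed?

After clearing the end-marker at "vziiziz", prune upward until reaching a node still needed by another word.
No other word shares any prefix with "vziiziz", so all 7 of its nodes go.
Nodes removed: 7

7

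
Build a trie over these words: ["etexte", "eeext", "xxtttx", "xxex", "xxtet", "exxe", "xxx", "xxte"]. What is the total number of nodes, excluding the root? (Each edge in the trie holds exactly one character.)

24

Trace insertions, counting only characters that open a new branch:
  "etexte" → 6 new (e, t, e, x, t, e)
  "eeext" → prefix "e" already present; 4 new (e, e, x, t)
  "xxtttx" → 6 new (x, x, t, t, t, x)
  "xxex" → prefix "xx" already present; 2 new (e, x)
  "xxtet" → prefix "xxt" already present; 2 new (e, t)
  "exxe" → prefix "e" already present; 3 new (x, x, e)
  "xxx" → prefix "xx" already present; 1 new (x)
  "xxte" → prefix "xxte" already present; 0 new (none)
Total nodes = 6 + 4 + 6 + 2 + 2 + 3 + 1 + 0 = 24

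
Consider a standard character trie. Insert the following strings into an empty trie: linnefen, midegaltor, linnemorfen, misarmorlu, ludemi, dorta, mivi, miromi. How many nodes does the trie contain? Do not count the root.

48

Trace insertions, counting only characters that open a new branch:
  "linnefen" → 8 new (l, i, n, n, e, f, e, n)
  "midegaltor" → 10 new (m, i, d, e, g, a, l, t, o, r)
  "linnemorfen" → prefix "linne" already present; 6 new (m, o, r, f, e, n)
  "misarmorlu" → prefix "mi" already present; 8 new (s, a, r, m, o, r, l, u)
  "ludemi" → prefix "l" already present; 5 new (u, d, e, m, i)
  "dorta" → 5 new (d, o, r, t, a)
  "mivi" → prefix "mi" already present; 2 new (v, i)
  "miromi" → prefix "mi" already present; 4 new (r, o, m, i)
Total nodes = 8 + 10 + 6 + 8 + 5 + 5 + 2 + 4 = 48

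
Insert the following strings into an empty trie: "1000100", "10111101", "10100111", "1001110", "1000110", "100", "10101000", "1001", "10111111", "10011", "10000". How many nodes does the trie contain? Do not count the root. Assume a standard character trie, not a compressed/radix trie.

31

Insert word by word; a character creates a node only if that edge doesn't already exist:
  "1000100" → 7 new (1, 0, 0, 0, 1, 0, 0)
  "10111101" → prefix "10" already present; 6 new (1, 1, 1, 1, 0, 1)
  "10100111" → prefix "101" already present; 5 new (0, 0, 1, 1, 1)
  "1001110" → prefix "100" already present; 4 new (1, 1, 1, 0)
  "1000110" → prefix "10001" already present; 2 new (1, 0)
  "100" → prefix "100" already present; 0 new (none)
  "10101000" → prefix "1010" already present; 4 new (1, 0, 0, 0)
  "1001" → prefix "1001" already present; 0 new (none)
  "10111111" → prefix "101111" already present; 2 new (1, 1)
  "10011" → prefix "10011" already present; 0 new (none)
  "10000" → prefix "1000" already present; 1 new (0)
Total nodes = 7 + 6 + 5 + 4 + 2 + 0 + 4 + 0 + 2 + 0 + 1 = 31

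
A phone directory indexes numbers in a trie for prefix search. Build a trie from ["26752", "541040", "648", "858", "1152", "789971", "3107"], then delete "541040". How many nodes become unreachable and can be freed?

After clearing the end-marker at "541040", prune upward until reaching a node still needed by another word.
No other word shares any prefix with "541040", so all 6 of its nodes go.
Nodes removed: 6

6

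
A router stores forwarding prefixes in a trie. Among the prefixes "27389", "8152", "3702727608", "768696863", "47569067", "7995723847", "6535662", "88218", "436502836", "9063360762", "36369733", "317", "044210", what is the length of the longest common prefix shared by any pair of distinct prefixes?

1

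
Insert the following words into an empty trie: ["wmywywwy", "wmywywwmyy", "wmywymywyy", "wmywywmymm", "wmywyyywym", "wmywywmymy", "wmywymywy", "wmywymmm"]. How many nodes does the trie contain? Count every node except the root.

Insert word by word; a character creates a node only if that edge doesn't already exist:
  "wmywywwy" → 8 new (w, m, y, w, y, w, w, y)
  "wmywywwmyy" → prefix "wmywyww" already present; 3 new (m, y, y)
  "wmywymywyy" → prefix "wmywy" already present; 5 new (m, y, w, y, y)
  "wmywywmymm" → prefix "wmywyw" already present; 4 new (m, y, m, m)
  "wmywyyywym" → prefix "wmywy" already present; 5 new (y, y, w, y, m)
  "wmywywmymy" → prefix "wmywywmym" already present; 1 new (y)
  "wmywymywy" → prefix "wmywymywy" already present; 0 new (none)
  "wmywymmm" → prefix "wmywym" already present; 2 new (m, m)
Total nodes = 8 + 3 + 5 + 4 + 5 + 1 + 0 + 2 = 28

28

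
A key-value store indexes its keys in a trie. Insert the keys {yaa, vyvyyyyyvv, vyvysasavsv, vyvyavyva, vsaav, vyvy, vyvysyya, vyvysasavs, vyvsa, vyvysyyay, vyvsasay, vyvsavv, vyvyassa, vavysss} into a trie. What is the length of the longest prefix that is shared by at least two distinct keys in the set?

Look for the deepest trie node that still has at least two words in its subtree.
e.g. "vyvysasavs" and "vyvysasavsv" share the prefix "vyvysasavs" of length 10; no pair shares a longer one.
Longest shared-prefix length: 10

10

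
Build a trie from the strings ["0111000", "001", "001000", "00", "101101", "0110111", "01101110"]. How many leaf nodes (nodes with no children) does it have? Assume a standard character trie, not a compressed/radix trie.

4

Leaves are exactly the stored words that no other stored word extends.
Those words: "001000", "01101110", "0111000", "101101"
Leaf count: 4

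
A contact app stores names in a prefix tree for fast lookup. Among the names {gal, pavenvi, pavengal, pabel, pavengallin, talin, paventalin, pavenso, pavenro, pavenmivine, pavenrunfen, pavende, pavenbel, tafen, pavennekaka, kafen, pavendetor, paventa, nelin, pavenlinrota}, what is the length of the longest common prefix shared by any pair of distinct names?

8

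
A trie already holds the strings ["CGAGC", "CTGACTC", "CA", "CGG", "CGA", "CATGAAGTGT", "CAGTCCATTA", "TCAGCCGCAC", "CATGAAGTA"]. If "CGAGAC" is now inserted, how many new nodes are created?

2

"CGAG" is already a path in the trie; the remaining "AC" must be added.
Each of the 2 remaining characters creates one node.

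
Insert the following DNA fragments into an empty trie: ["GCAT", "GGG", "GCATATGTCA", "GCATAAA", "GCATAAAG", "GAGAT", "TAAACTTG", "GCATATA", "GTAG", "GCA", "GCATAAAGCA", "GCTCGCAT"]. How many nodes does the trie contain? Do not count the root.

39

Count nodes per top-level branch (shared prefixes stored once):
  'G'-branch (GAGAT, GCA, GCAT, GCATAAA, GCATAAAG, GCATAAAGCA, GCATATA, GCATATGTCA, GCTCGCAT, GGG, GTAG): 31 nodes
  'T'-branch (TAAACTTG): 8 nodes
Sum: 39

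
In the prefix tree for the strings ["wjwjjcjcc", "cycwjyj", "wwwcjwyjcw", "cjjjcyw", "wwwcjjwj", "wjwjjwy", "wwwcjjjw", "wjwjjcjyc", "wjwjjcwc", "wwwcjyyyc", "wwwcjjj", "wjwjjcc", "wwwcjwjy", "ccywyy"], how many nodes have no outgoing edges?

13

A leaf is a node with no children — equivalently, the end of a word that is not a proper prefix of any other stored word.
Those words: "ccywyy", "cjjjcyw", "cycwjyj", "wjwjjcc", "wjwjjcjcc", "wjwjjcjyc", "wjwjjcwc", "wjwjjwy", "wwwcjjjw", "wwwcjjwj", "wwwcjwjy", "wwwcjwyjcw", "wwwcjyyyc"
Leaf count: 13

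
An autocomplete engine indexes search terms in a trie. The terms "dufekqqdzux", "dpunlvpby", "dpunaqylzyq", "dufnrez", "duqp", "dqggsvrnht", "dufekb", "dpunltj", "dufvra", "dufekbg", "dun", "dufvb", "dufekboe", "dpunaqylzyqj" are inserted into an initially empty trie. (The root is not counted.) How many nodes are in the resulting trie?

Trace insertions, counting only characters that open a new branch:
  "dufekqqdzux" → 11 new (d, u, f, e, k, q, q, d, z, u, x)
  "dpunlvpby" → prefix "d" already present; 8 new (p, u, n, l, v, p, b, y)
  "dpunaqylzyq" → prefix "dpun" already present; 7 new (a, q, y, l, z, y, q)
  "dufnrez" → prefix "duf" already present; 4 new (n, r, e, z)
  "duqp" → prefix "du" already present; 2 new (q, p)
  "dqggsvrnht" → prefix "d" already present; 9 new (q, g, g, s, v, r, n, h, t)
  "dufekb" → prefix "dufek" already present; 1 new (b)
  "dpunltj" → prefix "dpunl" already present; 2 new (t, j)
  "dufvra" → prefix "duf" already present; 3 new (v, r, a)
  "dufekbg" → prefix "dufekb" already present; 1 new (g)
  "dun" → prefix "du" already present; 1 new (n)
  "dufvb" → prefix "dufv" already present; 1 new (b)
  "dufekboe" → prefix "dufekb" already present; 2 new (o, e)
  "dpunaqylzyqj" → prefix "dpunaqylzyq" already present; 1 new (j)
Total nodes = 11 + 8 + 7 + 4 + 2 + 9 + 1 + 2 + 3 + 1 + 1 + 1 + 2 + 1 = 53

53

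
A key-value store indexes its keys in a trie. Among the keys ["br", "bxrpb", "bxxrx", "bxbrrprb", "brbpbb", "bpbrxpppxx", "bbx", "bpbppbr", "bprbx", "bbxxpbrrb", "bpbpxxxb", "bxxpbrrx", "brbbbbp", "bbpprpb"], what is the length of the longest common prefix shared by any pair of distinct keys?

4

The deepest shared node is where two words last agree before diverging.
e.g. "bpbppbr" and "bpbpxxxb" share the prefix "bpbp" of length 4; no pair shares a longer one.
Longest shared-prefix length: 4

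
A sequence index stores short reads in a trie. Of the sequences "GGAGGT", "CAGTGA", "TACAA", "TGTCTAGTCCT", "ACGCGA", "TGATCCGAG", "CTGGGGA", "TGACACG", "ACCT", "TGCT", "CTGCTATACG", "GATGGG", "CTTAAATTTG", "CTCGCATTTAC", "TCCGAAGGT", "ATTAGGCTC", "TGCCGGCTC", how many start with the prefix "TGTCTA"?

Traverse to the node for "TGTCTA", then collect every word in that subtree.
Words under "TGTCTA": TGTCTAGTCCT
Count: 1

1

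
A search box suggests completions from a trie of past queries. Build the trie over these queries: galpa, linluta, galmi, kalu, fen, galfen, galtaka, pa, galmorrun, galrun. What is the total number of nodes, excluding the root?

38

For each word, the new-node count is its length minus the longest prefix already in the trie:
  "galpa" → 5 new (g, a, l, p, a)
  "linluta" → 7 new (l, i, n, l, u, t, a)
  "galmi" → prefix "gal" already present; 2 new (m, i)
  "kalu" → 4 new (k, a, l, u)
  "fen" → 3 new (f, e, n)
  "galfen" → prefix "gal" already present; 3 new (f, e, n)
  "galtaka" → prefix "gal" already present; 4 new (t, a, k, a)
  "pa" → 2 new (p, a)
  "galmorrun" → prefix "galm" already present; 5 new (o, r, r, u, n)
  "galrun" → prefix "gal" already present; 3 new (r, u, n)
Total nodes = 5 + 7 + 2 + 4 + 3 + 3 + 4 + 2 + 5 + 3 = 38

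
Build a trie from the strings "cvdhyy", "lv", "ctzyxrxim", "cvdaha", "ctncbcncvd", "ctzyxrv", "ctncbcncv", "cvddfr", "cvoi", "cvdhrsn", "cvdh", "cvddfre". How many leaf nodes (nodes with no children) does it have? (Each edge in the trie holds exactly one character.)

Leaves are exactly the stored words that no other stored word extends.
Those words: "ctncbcncvd", "ctzyxrv", "ctzyxrxim", "cvdaha", "cvddfre", "cvdhrsn", "cvdhyy", "cvoi", "lv"
Leaf count: 9

9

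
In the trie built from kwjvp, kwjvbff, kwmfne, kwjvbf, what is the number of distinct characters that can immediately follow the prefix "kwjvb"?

1

The children of the "kwjvb" node are the distinct next characters among strings starting with "kwjvb".
Distinct next characters after "kwjvb": f.
That node has 1 child edge.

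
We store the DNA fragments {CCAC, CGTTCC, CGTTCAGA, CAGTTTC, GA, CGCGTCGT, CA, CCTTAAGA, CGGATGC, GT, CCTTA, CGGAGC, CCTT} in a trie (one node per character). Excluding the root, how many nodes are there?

Trace insertions, counting only characters that open a new branch:
  "CCAC" → 4 new (C, C, A, C)
  "CGTTCC" → prefix "C" already present; 5 new (G, T, T, C, C)
  "CGTTCAGA" → prefix "CGTTC" already present; 3 new (A, G, A)
  "CAGTTTC" → prefix "C" already present; 6 new (A, G, T, T, T, C)
  "GA" → 2 new (G, A)
  "CGCGTCGT" → prefix "CG" already present; 6 new (C, G, T, C, G, T)
  "CA" → prefix "CA" already present; 0 new (none)
  "CCTTAAGA" → prefix "CC" already present; 6 new (T, T, A, A, G, A)
  "CGGATGC" → prefix "CG" already present; 5 new (G, A, T, G, C)
  "GT" → prefix "G" already present; 1 new (T)
  "CCTTA" → prefix "CCTTA" already present; 0 new (none)
  "CGGAGC" → prefix "CGGA" already present; 2 new (G, C)
  "CCTT" → prefix "CCTT" already present; 0 new (none)
Total nodes = 4 + 5 + 3 + 6 + 2 + 6 + 0 + 6 + 5 + 1 + 0 + 2 + 0 = 40

40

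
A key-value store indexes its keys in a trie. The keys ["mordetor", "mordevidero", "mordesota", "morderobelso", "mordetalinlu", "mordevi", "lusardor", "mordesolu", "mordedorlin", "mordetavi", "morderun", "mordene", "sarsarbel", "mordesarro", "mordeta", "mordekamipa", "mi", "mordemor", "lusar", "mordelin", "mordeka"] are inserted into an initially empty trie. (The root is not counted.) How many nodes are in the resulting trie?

79

Count nodes per top-level branch (shared prefixes stored once):
  'l'-branch (lusar, lusardor): 8 nodes
  'm'-branch (mi, mordedorlin, mordeka, mordekamipa, mordelin, mordemor, mordene, morderobelso, morderun, mordesarro, mordesolu, mordesota, mordeta, mordetalinlu, mordetavi, mordetor, mordevi, mordevidero): 62 nodes
  's'-branch (sarsarbel): 9 nodes
Sum: 79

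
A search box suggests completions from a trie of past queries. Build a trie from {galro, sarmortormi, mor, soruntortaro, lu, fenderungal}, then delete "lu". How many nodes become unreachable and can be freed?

Walk "lu" from the leaf back toward the root, removing each node that no remaining word uses.
No other word shares any prefix with "lu", so all 2 of its nodes go.
Nodes removed: 2

2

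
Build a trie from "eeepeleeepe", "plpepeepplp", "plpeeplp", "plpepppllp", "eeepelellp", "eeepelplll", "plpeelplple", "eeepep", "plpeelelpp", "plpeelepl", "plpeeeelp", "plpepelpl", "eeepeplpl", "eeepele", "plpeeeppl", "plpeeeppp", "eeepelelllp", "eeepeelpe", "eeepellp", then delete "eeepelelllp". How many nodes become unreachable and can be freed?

2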